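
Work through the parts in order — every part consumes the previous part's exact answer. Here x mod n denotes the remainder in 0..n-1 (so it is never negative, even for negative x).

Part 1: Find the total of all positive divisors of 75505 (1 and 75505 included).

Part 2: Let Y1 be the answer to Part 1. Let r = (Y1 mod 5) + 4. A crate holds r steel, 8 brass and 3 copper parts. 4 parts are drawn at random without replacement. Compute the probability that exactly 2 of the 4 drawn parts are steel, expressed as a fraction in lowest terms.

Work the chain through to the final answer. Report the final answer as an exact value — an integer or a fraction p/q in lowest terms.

165/476

Part 1: 75505 = 5 * 15101; sigma = (1 + 5) * (1 + 15101) = 6 * 15102 = 90612; answer 90612
Part 2: Y1 = 90612; r = 6; total draws C(17,4) = 2380; favorable C(6,2)*C(11,2) = 825; P = 165/476; answer 165/476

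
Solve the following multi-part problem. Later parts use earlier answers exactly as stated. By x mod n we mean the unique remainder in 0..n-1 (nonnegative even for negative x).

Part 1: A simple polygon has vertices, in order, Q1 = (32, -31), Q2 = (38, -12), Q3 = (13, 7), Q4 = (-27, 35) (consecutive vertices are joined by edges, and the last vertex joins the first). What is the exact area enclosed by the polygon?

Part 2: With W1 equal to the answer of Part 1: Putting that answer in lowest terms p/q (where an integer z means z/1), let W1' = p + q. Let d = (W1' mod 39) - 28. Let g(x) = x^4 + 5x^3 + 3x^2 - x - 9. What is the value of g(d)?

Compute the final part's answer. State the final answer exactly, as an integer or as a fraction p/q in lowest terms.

Part 1: cross terms: (32*-12 - 38*-31)=794, (38*7 - 13*-12)=422, (13*35 - -27*7)=644, (-27*-31 - 32*35)=-283; twice the area = |1577| = 1577; area = 1577/2; answer 1577/2
Part 2: W1 = 1577/2; threaded value p + q = 1579; d = -9; 1*(-9)^4 + 5*(-9)^3 + 3*(-9)^2 - 1*(-9)^1 - 9 = (6561) + (-3645) + (243) + (9) + (-9) = 3159; answer 3159

3159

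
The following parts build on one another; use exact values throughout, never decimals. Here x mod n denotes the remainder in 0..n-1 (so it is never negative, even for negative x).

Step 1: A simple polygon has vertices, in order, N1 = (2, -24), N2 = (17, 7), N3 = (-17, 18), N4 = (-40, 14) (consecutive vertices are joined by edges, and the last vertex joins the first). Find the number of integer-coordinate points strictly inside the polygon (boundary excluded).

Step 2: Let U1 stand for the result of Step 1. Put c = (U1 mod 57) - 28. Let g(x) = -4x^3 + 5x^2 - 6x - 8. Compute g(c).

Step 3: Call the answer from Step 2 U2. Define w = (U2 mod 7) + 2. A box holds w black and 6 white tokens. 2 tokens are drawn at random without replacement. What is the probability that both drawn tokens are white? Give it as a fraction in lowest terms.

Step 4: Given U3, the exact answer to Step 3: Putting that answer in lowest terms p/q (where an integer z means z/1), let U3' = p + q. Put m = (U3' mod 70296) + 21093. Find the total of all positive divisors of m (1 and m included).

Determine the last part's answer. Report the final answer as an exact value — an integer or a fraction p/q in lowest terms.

Step 1: cross terms: (2*7 - 17*-24)=422, (17*18 - -17*7)=425, (-17*14 - -40*18)=482, (-40*-24 - 2*14)=932; twice the area = |2261| = 2261; area = 2261/2; boundary points = 1 + 1 + 1 + 2 = 5; strictly interior points = area - boundary/2 + 1 = 1129; answer 1129
Step 2: U1 = 1129; c = 18; -4*(18)^3 + 5*(18)^2 - 6*(18)^1 - 8 = (-23328) + (1620) + (-108) + (-8) = -21824; answer -21824
Step 3: U2 = -21824; w = 4; total draws C(10,2) = 45; favorable C(6,2) = 15; P = 1/3; answer 1/3
Step 4: U3 = 1/3; threaded value p + q = 4; m = 21097; 21097 = 17^2 * 73; sigma = (1 + 17 + 289) * (1 + 73) = 307 * 74 = 22718; answer 22718

22718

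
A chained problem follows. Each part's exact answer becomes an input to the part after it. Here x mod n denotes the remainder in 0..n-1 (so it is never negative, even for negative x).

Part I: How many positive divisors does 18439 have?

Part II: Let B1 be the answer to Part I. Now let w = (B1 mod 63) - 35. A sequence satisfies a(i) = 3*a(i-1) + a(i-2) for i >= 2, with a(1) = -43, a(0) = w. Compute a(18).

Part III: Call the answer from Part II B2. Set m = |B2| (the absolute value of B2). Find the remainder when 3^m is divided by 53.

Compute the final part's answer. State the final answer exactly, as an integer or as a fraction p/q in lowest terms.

19

Part I: 18439 is prime, so its only divisors are 1 and 18439; count = 2; answer 2
Part II: B1 = 2; w = -33; a(2) = 3*(-43) + 1*(-33) = -162; iterating: a(2)=-162, a(3)=-529, a(4)=-1749, a(5)=-5776, a(6)=-19077, a(7)=-63007, a(8)=-208098, a(9)=-687301, a(10)=-2270001, a(11)=-7497304, a(12)=-24761913, a(13)=-81783043, a(14)=-270111042, a(15)=-892116169, a(16)=-2946459549, a(17)=-9731494816, a(18)=-32140943997; answer -32140943997
Part III: B2 = -32140943997; m = 32140943997; squarings mod 53: 3^1=3, 3^2=9, 3^4=28, 3^8=42, 3^16=15, 3^32=13, 3^64=10, 3^128=47, 3^256=36, 3^512=24, 3^1024=46, 3^2048=49, 3^4096=16, 3^8192=44, 3^16384=28, 3^32768=42, 3^65536=15, 3^131072=13, 3^262144=10, 3^524288=47, 3^1048576=36, 3^2097152=24, 3^4194304=46, 3^8388608=49, 3^16777216=16, 3^33554432=44, 3^67108864=28, 3^134217728=42, 3^268435456=15, 3^536870912=13, 3^1073741824=10, 3^2147483648=47, 3^4294967296=36, 3^8589934592=24, 3^17179869184=46; 3^32140943997 = 3^1 * 3^4 * 3^8 * 3^16 * 3^32 * 3^64 * 3^512 * 3^8192 * 3^16384 * 3^32768 * 3^65536 * 3^131072 * 3^262144 * 3^524288 * 3^1048576 * 3^2097152 * 3^8388608 * 3^16777216 * 3^33554432 * 3^134217728 * 3^268435456 * 3^536870912 * 3^1073741824 * 3^4294967296 * 3^8589934592 * 3^17179869184 = 19 (mod 53); answer 19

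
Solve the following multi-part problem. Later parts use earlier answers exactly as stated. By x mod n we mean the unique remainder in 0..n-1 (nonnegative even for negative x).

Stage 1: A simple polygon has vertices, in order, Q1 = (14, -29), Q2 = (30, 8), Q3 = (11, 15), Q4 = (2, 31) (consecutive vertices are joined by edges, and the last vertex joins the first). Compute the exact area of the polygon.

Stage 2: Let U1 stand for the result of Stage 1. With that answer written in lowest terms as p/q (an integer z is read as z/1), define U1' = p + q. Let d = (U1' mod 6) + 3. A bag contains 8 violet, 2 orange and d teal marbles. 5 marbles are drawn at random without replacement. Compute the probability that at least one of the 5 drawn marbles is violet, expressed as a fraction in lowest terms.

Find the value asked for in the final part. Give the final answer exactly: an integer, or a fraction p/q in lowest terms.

998/1001

Stage 1: cross terms: (14*8 - 30*-29)=982, (30*15 - 11*8)=362, (11*31 - 2*15)=311, (2*-29 - 14*31)=-492; twice the area = |1163| = 1163; area = 1163/2; answer 1163/2
Stage 2: U1 = 1163/2; threaded value p + q = 1165; d = 4; total draws C(14,5) = 2002; complement C(6,5) = 6; favorable 2002 - 6 = 1996; P = 998/1001; answer 998/1001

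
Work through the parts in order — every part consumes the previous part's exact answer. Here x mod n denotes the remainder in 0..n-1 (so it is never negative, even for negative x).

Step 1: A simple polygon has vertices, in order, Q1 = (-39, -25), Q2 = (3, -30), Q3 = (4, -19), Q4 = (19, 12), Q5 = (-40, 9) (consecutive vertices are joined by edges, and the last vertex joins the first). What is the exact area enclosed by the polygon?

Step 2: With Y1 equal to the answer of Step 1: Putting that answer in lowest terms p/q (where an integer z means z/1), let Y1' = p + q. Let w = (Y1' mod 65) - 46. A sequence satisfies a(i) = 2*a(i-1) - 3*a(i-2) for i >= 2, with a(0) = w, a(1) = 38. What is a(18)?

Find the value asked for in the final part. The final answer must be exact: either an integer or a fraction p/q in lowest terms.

Step 1: cross terms: (-39*-30 - 3*-25)=1245, (3*-19 - 4*-30)=63, (4*12 - 19*-19)=409, (19*9 - -40*12)=651, (-40*-25 - -39*9)=1351; twice the area = |3719| = 3719; area = 3719/2; answer 3719/2
Step 2: Y1 = 3719/2; threaded value p + q = 3721; w = -30; a(2) = 2*(38) - 3*(-30) = 166; iterating: a(2)=166, a(3)=218, a(4)=-62, a(5)=-778, a(6)=-1370, a(7)=-406, a(8)=3298, a(9)=7814, a(10)=5734, a(11)=-11974, a(12)=-41150, a(13)=-46378, a(14)=30694, a(15)=200522, a(16)=308962, a(17)=16358, a(18)=-894170; answer -894170

-894170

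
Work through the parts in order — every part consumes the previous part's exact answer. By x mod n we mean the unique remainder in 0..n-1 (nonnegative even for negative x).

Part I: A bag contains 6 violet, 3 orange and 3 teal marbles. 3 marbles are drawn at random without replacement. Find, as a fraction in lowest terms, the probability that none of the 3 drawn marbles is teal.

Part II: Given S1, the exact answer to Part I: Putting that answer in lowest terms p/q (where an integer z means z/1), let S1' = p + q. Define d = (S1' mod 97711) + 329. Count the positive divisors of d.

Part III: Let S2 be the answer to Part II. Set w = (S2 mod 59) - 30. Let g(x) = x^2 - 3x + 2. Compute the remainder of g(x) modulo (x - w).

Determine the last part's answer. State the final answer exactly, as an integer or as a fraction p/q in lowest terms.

Part I: total draws C(12,3) = 220; favorable C(9,3) = 84; P = 21/55; answer 21/55
Part II: S1 = 21/55; threaded value p + q = 76; d = 405; 405 = 3^4 * 5; number of divisors = (4+1) * (1+1) = 10; answer 10
Part III: S2 = 10; w = -20; remainder = value at the root: 1*(-20)^2 - 3*(-20)^1 + 2 = (400) + (60) + (2) = 462; answer 462

462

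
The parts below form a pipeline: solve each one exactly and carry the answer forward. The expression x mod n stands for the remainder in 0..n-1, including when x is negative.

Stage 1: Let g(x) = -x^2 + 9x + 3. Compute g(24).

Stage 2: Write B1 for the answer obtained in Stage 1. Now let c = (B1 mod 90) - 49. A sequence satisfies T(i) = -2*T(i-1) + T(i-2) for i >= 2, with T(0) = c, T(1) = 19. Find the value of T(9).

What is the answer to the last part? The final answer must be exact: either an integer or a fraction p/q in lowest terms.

37483

Stage 1: -1*(24)^2 + 9*(24)^1 + 3 = (-576) + (216) + (3) = -357; answer -357
Stage 2: B1 = -357; c = -46; T(2) = -2*(19) + 1*(-46) = -84; iterating: T(2)=-84, T(3)=187, T(4)=-458, T(5)=1103, T(6)=-2664, T(7)=6431, T(8)=-15526, T(9)=37483; answer 37483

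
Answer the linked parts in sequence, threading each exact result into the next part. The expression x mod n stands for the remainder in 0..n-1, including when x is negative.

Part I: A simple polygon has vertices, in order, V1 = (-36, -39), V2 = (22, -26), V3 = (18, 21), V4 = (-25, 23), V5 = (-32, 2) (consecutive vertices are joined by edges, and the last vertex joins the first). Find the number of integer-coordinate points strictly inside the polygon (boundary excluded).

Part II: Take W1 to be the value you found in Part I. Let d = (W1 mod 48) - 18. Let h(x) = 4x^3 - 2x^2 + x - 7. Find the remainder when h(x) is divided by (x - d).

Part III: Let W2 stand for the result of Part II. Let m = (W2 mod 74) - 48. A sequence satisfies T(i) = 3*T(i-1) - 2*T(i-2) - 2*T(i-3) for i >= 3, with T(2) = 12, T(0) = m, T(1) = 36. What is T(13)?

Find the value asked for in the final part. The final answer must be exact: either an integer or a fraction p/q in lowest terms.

Part I: cross terms: (-36*-26 - 22*-39)=1794, (22*21 - 18*-26)=930, (18*23 - -25*21)=939, (-25*2 - -32*23)=686, (-32*-39 - -36*2)=1320; twice the area = |5669| = 5669; area = 5669/2; boundary points = 1 + 1 + 1 + 7 + 1 = 11; strictly interior points = area - boundary/2 + 1 = 2830; answer 2830
Part II: W1 = 2830; d = 28; remainder = value at the root: 4*(28)^3 - 2*(28)^2 + 1*(28)^1 - 7 = (87808) + (-1568) + (28) + (-7) = 86261; answer 86261
Part III: W2 = 86261; m = 3; T(3) = 3*(12) - 2*(36) - 2*(3) = -42; iterating: T(3)=-42, T(4)=-222, T(5)=-606, T(6)=-1290, T(7)=-2214, T(8)=-2850, T(9)=-1542, T(10)=5502, T(11)=25290, T(12)=67950, T(13)=142266; answer 142266

142266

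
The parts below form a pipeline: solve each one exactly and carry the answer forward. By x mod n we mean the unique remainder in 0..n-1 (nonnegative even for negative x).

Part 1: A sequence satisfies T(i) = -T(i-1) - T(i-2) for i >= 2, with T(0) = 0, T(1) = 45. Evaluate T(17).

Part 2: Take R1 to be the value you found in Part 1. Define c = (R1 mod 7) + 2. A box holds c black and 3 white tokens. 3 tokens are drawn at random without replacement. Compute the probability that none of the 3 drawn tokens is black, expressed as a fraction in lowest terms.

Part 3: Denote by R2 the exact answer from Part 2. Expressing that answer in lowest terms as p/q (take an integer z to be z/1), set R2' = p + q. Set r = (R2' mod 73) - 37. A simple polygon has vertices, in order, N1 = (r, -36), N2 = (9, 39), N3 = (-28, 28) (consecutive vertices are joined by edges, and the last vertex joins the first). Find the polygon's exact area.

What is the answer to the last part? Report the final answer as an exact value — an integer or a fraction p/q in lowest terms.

Part 1: T(2) = -1*(45) - 1*(0) = -45; iterating: T(2)=-45, T(3)=0, T(4)=45, T(5)=-45, T(6)=0, T(7)=45, T(8)=-45, T(9)=0, T(10)=45, T(11)=-45, T(12)=0, T(13)=45, T(14)=-45, T(15)=0, T(16)=45, T(17)=-45; answer -45
Part 2: R1 = -45; c = 6; total draws C(9,3) = 84; favorable C(3,3) = 1; P = 1/84; answer 1/84
Part 3: R2 = 1/84; threaded value p + q = 85; r = -25; cross terms: (-25*39 - 9*-36)=-651, (9*28 - -28*39)=1344, (-28*-36 - -25*28)=1708; twice the area = |2401| = 2401; area = 2401/2; answer 2401/2

2401/2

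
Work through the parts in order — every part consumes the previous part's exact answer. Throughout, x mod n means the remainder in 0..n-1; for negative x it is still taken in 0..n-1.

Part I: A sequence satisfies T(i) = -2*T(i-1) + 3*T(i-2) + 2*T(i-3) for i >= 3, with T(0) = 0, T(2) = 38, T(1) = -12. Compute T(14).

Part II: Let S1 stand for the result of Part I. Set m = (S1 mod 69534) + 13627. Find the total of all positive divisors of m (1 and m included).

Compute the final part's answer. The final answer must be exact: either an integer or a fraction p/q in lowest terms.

Part I: T(3) = -2*(38) + 3*(-12) + 2*(0) = -112; iterating: T(3)=-112, T(4)=314, T(5)=-888, T(6)=2494, T(7)=-7024, T(8)=19754, T(9)=-55592, T(10)=156398, T(11)=-440064, T(12)=1238138, T(13)=-3483672, T(14)=9801630; answer 9801630
Part II: S1 = 9801630; m = 80497; 80497 = 101 * 797; sigma = (1 + 101) * (1 + 797) = 102 * 798 = 81396; answer 81396

81396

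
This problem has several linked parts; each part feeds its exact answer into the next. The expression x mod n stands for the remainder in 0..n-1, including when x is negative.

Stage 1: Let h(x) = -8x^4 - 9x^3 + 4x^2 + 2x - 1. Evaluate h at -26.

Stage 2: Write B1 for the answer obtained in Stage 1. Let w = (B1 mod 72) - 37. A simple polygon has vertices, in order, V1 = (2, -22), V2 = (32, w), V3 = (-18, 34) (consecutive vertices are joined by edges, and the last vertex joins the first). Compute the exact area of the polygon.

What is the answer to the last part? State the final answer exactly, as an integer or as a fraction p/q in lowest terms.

1200

Stage 1: -8*(-26)^4 - 9*(-26)^3 + 4*(-26)^2 + 2*(-26)^1 - 1 = (-3655808) + (158184) + (2704) + (-52) + (-1) = -3494973; answer -3494973
Stage 2: B1 = -3494973; w = 14; cross terms: (2*14 - 32*-22)=732, (32*34 - -18*14)=1340, (-18*-22 - 2*34)=328; twice the area = |2400| = 2400; area = 1200; answer 1200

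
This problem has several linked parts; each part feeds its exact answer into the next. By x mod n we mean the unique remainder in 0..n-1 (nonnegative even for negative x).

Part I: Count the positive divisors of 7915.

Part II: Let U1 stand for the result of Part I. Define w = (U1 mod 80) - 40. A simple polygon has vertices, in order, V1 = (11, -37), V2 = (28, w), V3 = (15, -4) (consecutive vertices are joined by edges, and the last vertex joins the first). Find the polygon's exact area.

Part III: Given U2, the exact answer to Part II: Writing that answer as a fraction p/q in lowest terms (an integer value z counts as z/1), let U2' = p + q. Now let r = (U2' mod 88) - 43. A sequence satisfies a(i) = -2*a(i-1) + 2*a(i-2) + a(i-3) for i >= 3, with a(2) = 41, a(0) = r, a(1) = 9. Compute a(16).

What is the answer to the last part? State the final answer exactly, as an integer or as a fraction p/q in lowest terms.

24095619

Part I: 7915 = 5 * 1583; number of divisors = (1+1) * (1+1) = 4; answer 4
Part II: U1 = 4; w = -36; cross terms: (11*-36 - 28*-37)=640, (28*-4 - 15*-36)=428, (15*-37 - 11*-4)=-511; twice the area = |557| = 557; area = 557/2; answer 557/2
Part III: U2 = 557/2; threaded value p + q = 559; r = -12; a(3) = -2*(41) + 2*(9) + 1*(-12) = -76; iterating: a(3)=-76, a(4)=243, a(5)=-597, a(6)=1604, a(7)=-4159, a(8)=10929, a(9)=-28572, a(10)=74843, a(11)=-195901, a(12)=512916, a(13)=-1342791, a(14)=3515513, a(15)=-9203692, a(16)=24095619; answer 24095619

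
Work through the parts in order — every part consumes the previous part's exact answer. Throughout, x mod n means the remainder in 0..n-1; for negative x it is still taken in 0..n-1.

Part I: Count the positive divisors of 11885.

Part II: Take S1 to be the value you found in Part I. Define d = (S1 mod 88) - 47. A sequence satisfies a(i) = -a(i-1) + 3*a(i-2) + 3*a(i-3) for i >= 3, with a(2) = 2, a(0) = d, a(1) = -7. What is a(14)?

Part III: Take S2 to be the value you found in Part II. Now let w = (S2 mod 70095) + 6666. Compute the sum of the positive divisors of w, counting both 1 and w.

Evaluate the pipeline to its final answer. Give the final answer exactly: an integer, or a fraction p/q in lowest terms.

112530

Part I: 11885 = 5 * 2377; number of divisors = (1+1) * (1+1) = 4; answer 4
Part II: S1 = 4; d = -43; a(3) = -1*(2) + 3*(-7) + 3*(-43) = -152; iterating: a(3)=-152, a(4)=137, a(5)=-587, a(6)=542, a(7)=-1892, a(8)=1757, a(9)=-5807, a(10)=5402, a(11)=-17552, a(12)=16337, a(13)=-52787, a(14)=49142; answer 49142
Part III: S2 = 49142; w = 55808; 55808 = 2^9 * 109; sigma = (1 + 2 + 4 + 8 + 16 + 32 + 64 + 128 + 256 + 512) * (1 + 109) = 1023 * 110 = 112530; answer 112530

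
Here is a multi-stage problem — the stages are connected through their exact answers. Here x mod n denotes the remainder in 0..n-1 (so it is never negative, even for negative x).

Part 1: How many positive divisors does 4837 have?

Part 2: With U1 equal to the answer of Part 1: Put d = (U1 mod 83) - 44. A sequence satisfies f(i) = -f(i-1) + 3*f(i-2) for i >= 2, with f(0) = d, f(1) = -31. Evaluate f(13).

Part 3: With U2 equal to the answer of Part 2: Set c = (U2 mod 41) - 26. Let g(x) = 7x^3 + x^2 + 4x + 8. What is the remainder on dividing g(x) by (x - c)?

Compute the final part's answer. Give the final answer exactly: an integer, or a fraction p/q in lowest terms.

Part 1: 4837 = 7 * 691; number of divisors = (1+1) * (1+1) = 4; answer 4
Part 2: U1 = 4; d = -40; f(2) = -1*(-31) + 3*(-40) = -89; iterating: f(2)=-89, f(3)=-4, f(4)=-263, f(5)=251, f(6)=-1040, f(7)=1793, f(8)=-4913, f(9)=10292, f(10)=-25031, f(11)=55907, f(12)=-131000, f(13)=298721; answer 298721
Part 3: U2 = 298721; c = 10; remainder = value at the root: 7*(10)^3 + 1*(10)^2 + 4*(10)^1 + 8 = (7000) + (100) + (40) + (8) = 7148; answer 7148

7148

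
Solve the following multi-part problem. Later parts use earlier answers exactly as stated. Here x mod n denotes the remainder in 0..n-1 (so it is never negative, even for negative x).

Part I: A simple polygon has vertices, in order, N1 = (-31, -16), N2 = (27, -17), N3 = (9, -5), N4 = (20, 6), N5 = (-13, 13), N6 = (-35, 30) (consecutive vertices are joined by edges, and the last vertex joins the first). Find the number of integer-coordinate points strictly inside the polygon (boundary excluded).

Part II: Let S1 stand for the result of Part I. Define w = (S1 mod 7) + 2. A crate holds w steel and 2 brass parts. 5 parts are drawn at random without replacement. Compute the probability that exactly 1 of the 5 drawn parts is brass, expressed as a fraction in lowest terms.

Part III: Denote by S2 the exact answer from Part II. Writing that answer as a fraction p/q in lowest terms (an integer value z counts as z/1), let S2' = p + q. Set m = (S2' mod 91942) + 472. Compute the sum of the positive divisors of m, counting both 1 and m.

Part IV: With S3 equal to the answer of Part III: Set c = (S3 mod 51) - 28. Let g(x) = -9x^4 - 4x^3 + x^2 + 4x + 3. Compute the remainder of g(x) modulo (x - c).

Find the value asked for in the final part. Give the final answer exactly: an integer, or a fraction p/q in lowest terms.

-573245

Part I: cross terms: (-31*-17 - 27*-16)=959, (27*-5 - 9*-17)=18, (9*6 - 20*-5)=154, (20*13 - -13*6)=338, (-13*30 - -35*13)=65, (-35*-16 - -31*30)=1490; twice the area = |3024| = 3024; area = 1512; boundary points = 1 + 6 + 11 + 1 + 1 + 2 = 22; strictly interior points = area - boundary/2 + 1 = 1502; answer 1502
Part II: S1 = 1502; w = 6; total draws C(8,5) = 56; favorable C(2,1)*C(6,4) = 30; P = 15/28; answer 15/28
Part III: S2 = 15/28; threaded value p + q = 43; m = 515; 515 = 5 * 103; sigma = (1 + 5) * (1 + 103) = 6 * 104 = 624; answer 624
Part IV: S3 = 624; c = -16; remainder = value at the root: -9*(-16)^4 - 4*(-16)^3 + 1*(-16)^2 + 4*(-16)^1 + 3 = (-589824) + (16384) + (256) + (-64) + (3) = -573245; answer -573245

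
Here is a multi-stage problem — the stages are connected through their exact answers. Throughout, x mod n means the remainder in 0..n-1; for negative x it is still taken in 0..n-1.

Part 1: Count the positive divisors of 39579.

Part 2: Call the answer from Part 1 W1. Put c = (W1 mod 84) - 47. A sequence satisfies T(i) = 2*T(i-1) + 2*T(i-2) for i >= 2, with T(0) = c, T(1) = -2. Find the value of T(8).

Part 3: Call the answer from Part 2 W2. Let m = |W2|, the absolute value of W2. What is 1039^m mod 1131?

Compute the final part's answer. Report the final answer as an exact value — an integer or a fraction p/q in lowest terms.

313

Part 1: 39579 = 3 * 79 * 167; number of divisors = (1+1) * (1+1) * (1+1) = 8; answer 8
Part 2: W1 = 8; c = -39; T(2) = 2*(-2) + 2*(-39) = -82; iterating: T(2)=-82, T(3)=-168, T(4)=-500, T(5)=-1336, T(6)=-3672, T(7)=-10016, T(8)=-27376; answer -27376
Part 3: W2 = -27376; m = 27376; squarings mod 1131: 1039^1=1039, 1039^2=547, 1039^4=625, 1039^8=430, 1039^16=547, 1039^32=625, 1039^64=430, 1039^128=547, 1039^256=625, 1039^512=430, 1039^1024=547, 1039^2048=625, 1039^4096=430, 1039^8192=547, 1039^16384=625; 1039^27376 = 1039^16 * 1039^32 * 1039^64 * 1039^128 * 1039^512 * 1039^2048 * 1039^8192 * 1039^16384 = 313 (mod 1131); answer 313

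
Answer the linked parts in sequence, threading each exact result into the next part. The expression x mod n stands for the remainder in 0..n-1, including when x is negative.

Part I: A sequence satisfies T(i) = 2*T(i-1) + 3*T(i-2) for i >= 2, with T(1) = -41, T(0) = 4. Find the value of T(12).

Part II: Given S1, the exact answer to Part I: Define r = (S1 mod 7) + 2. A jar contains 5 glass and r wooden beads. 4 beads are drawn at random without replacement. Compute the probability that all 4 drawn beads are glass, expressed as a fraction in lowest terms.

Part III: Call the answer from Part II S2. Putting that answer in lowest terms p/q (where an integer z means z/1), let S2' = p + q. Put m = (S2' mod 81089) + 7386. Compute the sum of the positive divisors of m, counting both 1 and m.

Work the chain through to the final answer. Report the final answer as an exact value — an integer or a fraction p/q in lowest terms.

7740

Part I: T(2) = 2*(-41) + 3*(4) = -70; iterating: T(2)=-70, T(3)=-263, T(4)=-736, T(5)=-2261, T(6)=-6730, T(7)=-20243, T(8)=-60676, T(9)=-182081, T(10)=-546190, T(11)=-1638623, T(12)=-4915816; answer -4915816
Part II: S1 = -4915816; r = 6; total draws C(11,4) = 330; favorable C(5,4) = 5; P = 1/66; answer 1/66
Part III: S2 = 1/66; threaded value p + q = 67; m = 7453; 7453 = 29 * 257; sigma = (1 + 29) * (1 + 257) = 30 * 258 = 7740; answer 7740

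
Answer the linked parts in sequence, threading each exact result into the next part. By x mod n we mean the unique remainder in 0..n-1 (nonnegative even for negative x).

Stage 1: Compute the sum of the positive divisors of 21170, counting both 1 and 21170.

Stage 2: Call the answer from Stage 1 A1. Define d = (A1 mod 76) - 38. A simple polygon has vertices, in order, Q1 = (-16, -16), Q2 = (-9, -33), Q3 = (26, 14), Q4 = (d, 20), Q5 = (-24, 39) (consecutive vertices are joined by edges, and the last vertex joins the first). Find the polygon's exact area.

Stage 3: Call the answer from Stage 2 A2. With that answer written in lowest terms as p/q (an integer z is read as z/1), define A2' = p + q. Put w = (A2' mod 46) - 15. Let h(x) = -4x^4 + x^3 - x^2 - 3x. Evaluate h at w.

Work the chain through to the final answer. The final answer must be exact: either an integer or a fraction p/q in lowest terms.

-2805663

Stage 1: 21170 = 2 * 5 * 29 * 73; sigma = (1 + 2) * (1 + 5) * (1 + 29) * (1 + 73) = 3 * 6 * 30 * 74 = 39960; answer 39960
Stage 2: A1 = 39960; d = 22; cross terms: (-16*-33 - -9*-16)=384, (-9*14 - 26*-33)=732, (26*20 - 22*14)=212, (22*39 - -24*20)=1338, (-24*-16 - -16*39)=1008; twice the area = |3674| = 3674; area = 1837; answer 1837
Stage 3: A2 = 1837; threaded value p + q = 1838; w = 29; -4*(29)^4 + 1*(29)^3 - 1*(29)^2 - 3*(29)^1 = (-2829124) + (24389) + (-841) + (-87) = -2805663; answer -2805663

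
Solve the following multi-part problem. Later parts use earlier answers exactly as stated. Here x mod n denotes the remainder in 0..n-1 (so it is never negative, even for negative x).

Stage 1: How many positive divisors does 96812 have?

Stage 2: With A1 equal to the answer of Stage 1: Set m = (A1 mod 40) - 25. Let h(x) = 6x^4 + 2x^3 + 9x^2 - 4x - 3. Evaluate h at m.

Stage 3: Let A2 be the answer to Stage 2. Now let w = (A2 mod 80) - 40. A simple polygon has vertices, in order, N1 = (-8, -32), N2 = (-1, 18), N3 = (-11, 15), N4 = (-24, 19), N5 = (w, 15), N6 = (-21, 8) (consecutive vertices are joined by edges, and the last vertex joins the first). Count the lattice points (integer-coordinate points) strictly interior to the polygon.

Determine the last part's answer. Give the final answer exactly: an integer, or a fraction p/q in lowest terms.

Stage 1: 96812 = 2^2 * 24203; number of divisors = (2+1) * (1+1) = 6; answer 6
Stage 2: A1 = 6; m = -19; 6*(-19)^4 + 2*(-19)^3 + 9*(-19)^2 - 4*(-19)^1 - 3 = (781926) + (-13718) + (3249) + (76) + (-3) = 771530; answer 771530
Stage 3: A2 = 771530; w = -30; cross terms: (-8*18 - -1*-32)=-176, (-1*15 - -11*18)=183, (-11*19 - -24*15)=151, (-24*15 - -30*19)=210, (-30*8 - -21*15)=75, (-21*-32 - -8*8)=736; twice the area = |1179| = 1179; area = 1179/2; boundary points = 1 + 1 + 1 + 2 + 1 + 1 = 7; strictly interior points = area - boundary/2 + 1 = 587; answer 587

587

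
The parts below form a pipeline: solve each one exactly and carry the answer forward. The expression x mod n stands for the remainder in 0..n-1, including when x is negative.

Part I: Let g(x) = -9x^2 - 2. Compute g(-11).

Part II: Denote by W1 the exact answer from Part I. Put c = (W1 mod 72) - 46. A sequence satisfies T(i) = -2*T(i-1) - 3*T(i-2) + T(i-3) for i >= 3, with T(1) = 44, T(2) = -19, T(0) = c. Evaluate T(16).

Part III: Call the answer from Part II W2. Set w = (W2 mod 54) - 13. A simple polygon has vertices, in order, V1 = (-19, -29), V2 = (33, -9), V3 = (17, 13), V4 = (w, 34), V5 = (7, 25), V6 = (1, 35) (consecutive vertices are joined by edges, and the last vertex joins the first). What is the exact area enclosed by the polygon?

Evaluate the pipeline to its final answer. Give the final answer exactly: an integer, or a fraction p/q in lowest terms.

1465

Part I: -9*(-11)^2 - 2 = (-1089) + (-2) = -1091; answer -1091
Part II: W1 = -1091; c = 15; T(3) = -2*(-19) - 3*(44) + 1*(15) = -79; iterating: T(3)=-79, T(4)=259, T(5)=-300, T(6)=-256, T(7)=1671, T(8)=-2874, T(9)=479, T(10)=9335, T(11)=-22981, T(12)=18436, T(13)=41406, T(14)=-161101, T(15)=216420, T(16)=91869; answer 91869
Part III: W2 = 91869; w = 2; cross terms: (-19*-9 - 33*-29)=1128, (33*13 - 17*-9)=582, (17*34 - 2*13)=552, (2*25 - 7*34)=-188, (7*35 - 1*25)=220, (1*-29 - -19*35)=636; twice the area = |2930| = 2930; area = 1465; answer 1465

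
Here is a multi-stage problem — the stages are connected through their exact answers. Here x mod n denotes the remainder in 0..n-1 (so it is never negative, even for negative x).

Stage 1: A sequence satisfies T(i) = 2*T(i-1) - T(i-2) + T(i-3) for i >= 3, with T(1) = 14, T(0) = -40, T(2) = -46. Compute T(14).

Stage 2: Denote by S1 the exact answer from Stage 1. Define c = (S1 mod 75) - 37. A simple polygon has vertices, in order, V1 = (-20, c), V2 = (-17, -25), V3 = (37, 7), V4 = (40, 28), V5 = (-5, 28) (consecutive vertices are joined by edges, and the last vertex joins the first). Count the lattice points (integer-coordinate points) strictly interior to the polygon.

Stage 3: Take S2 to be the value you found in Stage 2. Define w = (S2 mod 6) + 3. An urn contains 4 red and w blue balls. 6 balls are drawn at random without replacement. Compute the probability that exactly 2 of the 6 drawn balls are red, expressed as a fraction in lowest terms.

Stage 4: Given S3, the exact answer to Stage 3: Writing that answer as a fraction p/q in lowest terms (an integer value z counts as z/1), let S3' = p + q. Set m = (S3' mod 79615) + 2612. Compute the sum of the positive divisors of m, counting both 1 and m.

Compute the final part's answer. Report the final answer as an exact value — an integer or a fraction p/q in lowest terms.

Stage 1: T(3) = 2*(-46) - 1*(14) + 1*(-40) = -146; iterating: T(3)=-146, T(4)=-232, T(5)=-364, T(6)=-642, T(7)=-1152, T(8)=-2026, T(9)=-3542, T(10)=-6210, T(11)=-10904, T(12)=-19140, T(13)=-33586, T(14)=-58936; answer -58936
Stage 2: S1 = -58936; c = -23; cross terms: (-20*-25 - -17*-23)=109, (-17*7 - 37*-25)=806, (37*28 - 40*7)=756, (40*28 - -5*28)=1260, (-5*-23 - -20*28)=675; twice the area = |3606| = 3606; area = 1803; boundary points = 1 + 2 + 3 + 45 + 3 = 54; strictly interior points = area - boundary/2 + 1 = 1777; answer 1777
Stage 3: S2 = 1777; w = 4; total draws C(8,6) = 28; favorable C(4,2)*C(4,4) = 6; P = 3/14; answer 3/14
Stage 4: S3 = 3/14; threaded value p + q = 17; m = 2629; 2629 = 11 * 239; sigma = (1 + 11) * (1 + 239) = 12 * 240 = 2880; answer 2880

2880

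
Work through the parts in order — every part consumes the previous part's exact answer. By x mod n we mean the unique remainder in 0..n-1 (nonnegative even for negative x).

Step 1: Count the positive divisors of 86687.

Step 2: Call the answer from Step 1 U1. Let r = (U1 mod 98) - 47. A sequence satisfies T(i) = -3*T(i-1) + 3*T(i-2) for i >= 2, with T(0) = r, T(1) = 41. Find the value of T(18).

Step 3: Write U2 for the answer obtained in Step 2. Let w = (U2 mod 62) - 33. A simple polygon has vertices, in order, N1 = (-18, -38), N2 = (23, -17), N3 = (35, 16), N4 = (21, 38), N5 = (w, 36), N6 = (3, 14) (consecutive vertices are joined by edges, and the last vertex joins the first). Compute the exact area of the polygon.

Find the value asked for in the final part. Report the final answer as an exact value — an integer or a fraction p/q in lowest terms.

3539/2

Step 1: 86687 = 23 * 3769; number of divisors = (1+1) * (1+1) = 4; answer 4
Step 2: U1 = 4; r = -43; T(2) = -3*(41) + 3*(-43) = -252; iterating: T(2)=-252, T(3)=879, T(4)=-3393, T(5)=12816, T(6)=-48627, T(7)=184329, T(8)=-698868, T(9)=2649591, T(10)=-10045377, T(11)=38084904, T(12)=-144390843, T(13)=547427241, T(14)=-2075454252, T(15)=7868644479, T(16)=-29832296193, T(17)=113102822016, T(18)=-428805354627; answer -428805354627
Step 3: U2 = -428805354627; w = 16; cross terms: (-18*-17 - 23*-38)=1180, (23*16 - 35*-17)=963, (35*38 - 21*16)=994, (21*36 - 16*38)=148, (16*14 - 3*36)=116, (3*-38 - -18*14)=138; twice the area = |3539| = 3539; area = 3539/2; answer 3539/2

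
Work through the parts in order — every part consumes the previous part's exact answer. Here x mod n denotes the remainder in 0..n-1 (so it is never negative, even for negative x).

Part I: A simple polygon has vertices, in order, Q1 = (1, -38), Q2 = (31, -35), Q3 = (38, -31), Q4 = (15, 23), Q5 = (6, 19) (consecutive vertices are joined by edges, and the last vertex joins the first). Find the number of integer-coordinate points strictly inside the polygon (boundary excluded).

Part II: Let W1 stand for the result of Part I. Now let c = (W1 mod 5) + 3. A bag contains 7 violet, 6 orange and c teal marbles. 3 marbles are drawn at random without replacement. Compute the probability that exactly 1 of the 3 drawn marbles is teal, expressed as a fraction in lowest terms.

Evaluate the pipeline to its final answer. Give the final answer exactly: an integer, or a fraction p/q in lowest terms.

Part I: cross terms: (1*-35 - 31*-38)=1143, (31*-31 - 38*-35)=369, (38*23 - 15*-31)=1339, (15*19 - 6*23)=147, (6*-38 - 1*19)=-247; twice the area = |2751| = 2751; area = 2751/2; boundary points = 3 + 1 + 1 + 1 + 1 = 7; strictly interior points = area - boundary/2 + 1 = 1373; answer 1373
Part II: W1 = 1373; c = 6; total draws C(19,3) = 969; favorable C(6,1)*C(13,2) = 468; P = 156/323; answer 156/323

156/323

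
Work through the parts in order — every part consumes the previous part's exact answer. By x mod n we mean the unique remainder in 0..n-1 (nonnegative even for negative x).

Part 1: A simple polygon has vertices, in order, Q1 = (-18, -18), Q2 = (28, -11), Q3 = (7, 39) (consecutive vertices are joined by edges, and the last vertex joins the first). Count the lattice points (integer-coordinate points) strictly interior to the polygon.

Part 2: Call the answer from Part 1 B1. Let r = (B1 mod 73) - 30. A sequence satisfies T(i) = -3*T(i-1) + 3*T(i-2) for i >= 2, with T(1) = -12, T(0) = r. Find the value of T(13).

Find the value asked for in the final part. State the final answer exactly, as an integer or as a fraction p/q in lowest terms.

-231900732

Part 1: cross terms: (-18*-11 - 28*-18)=702, (28*39 - 7*-11)=1169, (7*-18 - -18*39)=576; twice the area = |2447| = 2447; area = 2447/2; boundary points = 1 + 1 + 1 = 3; strictly interior points = area - boundary/2 + 1 = 1223; answer 1223
Part 2: B1 = 1223; r = 25; T(2) = -3*(-12) + 3*(25) = 111; iterating: T(2)=111, T(3)=-369, T(4)=1440, T(5)=-5427, T(6)=20601, T(7)=-78084, T(8)=296055, T(9)=-1122417, T(10)=4255416, T(11)=-16133499, T(12)=61166745, T(13)=-231900732; answer -231900732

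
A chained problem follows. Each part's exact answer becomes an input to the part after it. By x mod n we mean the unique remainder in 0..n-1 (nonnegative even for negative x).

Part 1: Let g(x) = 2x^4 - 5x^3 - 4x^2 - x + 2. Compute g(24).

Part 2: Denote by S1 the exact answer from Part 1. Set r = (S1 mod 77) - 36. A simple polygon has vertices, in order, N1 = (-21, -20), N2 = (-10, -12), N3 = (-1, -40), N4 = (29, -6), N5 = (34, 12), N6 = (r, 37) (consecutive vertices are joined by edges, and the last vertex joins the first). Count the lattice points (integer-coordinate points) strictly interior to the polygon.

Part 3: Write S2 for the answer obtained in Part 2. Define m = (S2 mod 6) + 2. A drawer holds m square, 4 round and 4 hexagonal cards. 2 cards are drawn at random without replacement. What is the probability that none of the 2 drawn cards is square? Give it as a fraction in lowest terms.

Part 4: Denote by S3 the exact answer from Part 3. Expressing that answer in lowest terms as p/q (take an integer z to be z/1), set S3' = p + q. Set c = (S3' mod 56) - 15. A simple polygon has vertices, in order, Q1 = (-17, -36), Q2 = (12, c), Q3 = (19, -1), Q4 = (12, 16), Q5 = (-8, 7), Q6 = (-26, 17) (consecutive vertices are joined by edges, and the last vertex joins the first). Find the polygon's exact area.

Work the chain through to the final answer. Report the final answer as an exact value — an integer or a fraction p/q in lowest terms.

1787/2

Part 1: 2*(24)^4 - 5*(24)^3 - 4*(24)^2 - 1*(24)^1 + 2 = (663552) + (-69120) + (-2304) + (-24) + (2) = 592106; answer 592106
Part 2: S1 = 592106; r = 17; cross terms: (-21*-12 - -10*-20)=52, (-10*-40 - -1*-12)=388, (-1*-6 - 29*-40)=1166, (29*12 - 34*-6)=552, (34*37 - 17*12)=1054, (17*-20 - -21*37)=437; twice the area = |3649| = 3649; area = 3649/2; boundary points = 1 + 1 + 2 + 1 + 1 + 19 = 25; strictly interior points = area - boundary/2 + 1 = 1813; answer 1813
Part 3: S2 = 1813; m = 3; total draws C(11,2) = 55; favorable C(8,2) = 28; P = 28/55; answer 28/55
Part 4: S3 = 28/55; threaded value p + q = 83; c = 12; cross terms: (-17*12 - 12*-36)=228, (12*-1 - 19*12)=-240, (19*16 - 12*-1)=316, (12*7 - -8*16)=212, (-8*17 - -26*7)=46, (-26*-36 - -17*17)=1225; twice the area = |1787| = 1787; area = 1787/2; answer 1787/2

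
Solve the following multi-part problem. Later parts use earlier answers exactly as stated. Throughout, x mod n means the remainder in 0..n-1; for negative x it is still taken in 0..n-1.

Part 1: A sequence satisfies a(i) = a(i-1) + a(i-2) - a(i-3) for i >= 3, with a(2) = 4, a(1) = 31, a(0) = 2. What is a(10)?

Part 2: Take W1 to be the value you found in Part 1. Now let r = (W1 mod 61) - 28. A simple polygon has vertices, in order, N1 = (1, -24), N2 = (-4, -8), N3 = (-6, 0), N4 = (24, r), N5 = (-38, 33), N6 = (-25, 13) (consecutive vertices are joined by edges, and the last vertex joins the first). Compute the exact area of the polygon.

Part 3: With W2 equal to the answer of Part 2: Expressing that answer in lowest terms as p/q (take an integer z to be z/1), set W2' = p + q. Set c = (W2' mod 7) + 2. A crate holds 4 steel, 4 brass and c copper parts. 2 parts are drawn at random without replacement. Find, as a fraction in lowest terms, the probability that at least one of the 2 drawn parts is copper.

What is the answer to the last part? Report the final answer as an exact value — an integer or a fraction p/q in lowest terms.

Part 1: a(3) = 1*(4) + 1*(31) - 1*(2) = 33; iterating: a(3)=33, a(4)=6, a(5)=35, a(6)=8, a(7)=37, a(8)=10, a(9)=39, a(10)=12; answer 12
Part 2: W1 = 12; r = -16; cross terms: (1*-8 - -4*-24)=-104, (-4*0 - -6*-8)=-48, (-6*-16 - 24*0)=96, (24*33 - -38*-16)=184, (-38*13 - -25*33)=331, (-25*-24 - 1*13)=587; twice the area = |1046| = 1046; area = 523; answer 523
Part 3: W2 = 523; threaded value p + q = 524; c = 8; total draws C(16,2) = 120; complement C(8,2) = 28; favorable 120 - 28 = 92; P = 23/30; answer 23/30

23/30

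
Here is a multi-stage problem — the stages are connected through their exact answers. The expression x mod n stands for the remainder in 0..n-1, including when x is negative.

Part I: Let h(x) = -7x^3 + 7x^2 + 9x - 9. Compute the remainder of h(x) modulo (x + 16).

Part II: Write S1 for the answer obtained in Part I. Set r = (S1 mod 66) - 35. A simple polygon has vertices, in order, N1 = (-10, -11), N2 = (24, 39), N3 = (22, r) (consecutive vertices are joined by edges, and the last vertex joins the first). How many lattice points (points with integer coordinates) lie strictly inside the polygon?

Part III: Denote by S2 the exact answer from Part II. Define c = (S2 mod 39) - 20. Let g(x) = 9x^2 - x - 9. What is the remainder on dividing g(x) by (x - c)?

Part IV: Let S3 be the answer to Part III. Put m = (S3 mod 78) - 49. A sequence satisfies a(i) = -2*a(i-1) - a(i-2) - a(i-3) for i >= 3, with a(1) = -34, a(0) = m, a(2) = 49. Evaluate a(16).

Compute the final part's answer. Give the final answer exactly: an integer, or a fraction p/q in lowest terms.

Part I: remainder = value at the root: -7*(-16)^3 + 7*(-16)^2 + 9*(-16)^1 - 9 = (28672) + (1792) + (-144) + (-9) = 30311; answer 30311
Part II: S1 = 30311; r = -18; cross terms: (-10*39 - 24*-11)=-126, (24*-18 - 22*39)=-1290, (22*-11 - -10*-18)=-422; twice the area = |-1838| = 1838; area = 919; boundary points = 2 + 1 + 1 = 4; strictly interior points = area - boundary/2 + 1 = 918; answer 918
Part III: S2 = 918; c = 1; remainder = value at the root: 9*(1)^2 - 1*(1)^1 - 9 = (9) + (-1) + (-9) = -1; answer -1
Part IV: S3 = -1; m = 28; a(3) = -2*(49) - 1*(-34) - 1*(28) = -92; iterating: a(3)=-92, a(4)=169, a(5)=-295, a(6)=513, a(7)=-900, a(8)=1582, a(9)=-2777, a(10)=4872, a(11)=-8549, a(12)=15003, a(13)=-26329, a(14)=46204, a(15)=-81082, a(16)=142289; answer 142289

142289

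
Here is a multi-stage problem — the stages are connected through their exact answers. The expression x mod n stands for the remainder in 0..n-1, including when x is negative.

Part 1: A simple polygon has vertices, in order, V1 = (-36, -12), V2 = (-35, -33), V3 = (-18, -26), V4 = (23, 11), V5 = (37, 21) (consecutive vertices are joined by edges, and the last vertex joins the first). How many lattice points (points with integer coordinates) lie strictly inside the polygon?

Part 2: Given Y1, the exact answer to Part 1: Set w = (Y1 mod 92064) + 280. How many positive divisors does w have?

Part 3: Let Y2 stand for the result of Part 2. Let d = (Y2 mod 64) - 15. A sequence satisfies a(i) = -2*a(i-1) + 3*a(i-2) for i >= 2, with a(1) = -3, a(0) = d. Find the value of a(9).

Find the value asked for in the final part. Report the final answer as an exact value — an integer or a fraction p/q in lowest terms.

Part 1: cross terms: (-36*-33 - -35*-12)=768, (-35*-26 - -18*-33)=316, (-18*11 - 23*-26)=400, (23*21 - 37*11)=76, (37*-12 - -36*21)=312; twice the area = |1872| = 1872; area = 936; boundary points = 1 + 1 + 1 + 2 + 1 = 6; strictly interior points = area - boundary/2 + 1 = 934; answer 934
Part 2: Y1 = 934; w = 1214; 1214 = 2 * 607; number of divisors = (1+1) * (1+1) = 4; answer 4
Part 3: Y2 = 4; d = -11; a(2) = -2*(-3) + 3*(-11) = -27; iterating: a(2)=-27, a(3)=45, a(4)=-171, a(5)=477, a(6)=-1467, a(7)=4365, a(8)=-13131, a(9)=39357; answer 39357

39357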